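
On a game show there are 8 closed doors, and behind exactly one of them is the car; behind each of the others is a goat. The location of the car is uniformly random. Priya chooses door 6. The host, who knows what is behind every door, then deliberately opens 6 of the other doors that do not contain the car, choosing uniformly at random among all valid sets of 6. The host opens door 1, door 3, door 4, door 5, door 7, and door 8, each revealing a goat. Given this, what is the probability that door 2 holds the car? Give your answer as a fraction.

7/8

Condition on the true location of the car.
If it is behind any of doors 1, 3, 4, 5, 7, and 8 (prior 1/8 each): that door was opened and seen not to hold the prize — ruled out; weight (1/8)·0 = 0 each.
If it is behind door 2 (prior 1/8): the host has no choice, probability 1; weight (1/8)·1 = 1/8.
If it is behind door 6 (prior 1/8): the host has 7 equally likely choices, so probability 1/7; weight (1/8)·(1/7) = 1/56.
The weights sum to 1/7.
So P(the car behind door 2 | the host opened door 1, door 3, door 4, door 5, door 7, and door 8) = (1/8) / (1/7) = 7/8.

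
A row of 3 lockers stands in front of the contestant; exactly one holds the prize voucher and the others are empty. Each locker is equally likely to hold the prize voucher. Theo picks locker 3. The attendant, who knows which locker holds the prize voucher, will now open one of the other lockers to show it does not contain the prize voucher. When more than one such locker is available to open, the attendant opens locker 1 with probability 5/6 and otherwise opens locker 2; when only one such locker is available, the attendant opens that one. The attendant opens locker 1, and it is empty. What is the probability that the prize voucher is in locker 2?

Condition on the true location of the prize voucher.
If it is in locker 1 (prior 1/3): the attendant opened locker 1, so this case is ruled out; weight (1/3)·0 = 0.
If it is in locker 2 (prior 1/3): only locker 1 is available, probability 1; weight (1/3)·1 = 1/3.
If it is in locker 3 (prior 1/3): locker 1 is available, opened with probability 5/6; weight (1/3)·(5/6) = 5/18.
The weights sum to 11/18.
So P(the prize voucher in locker 2 | the attendant opened locker 1) = (1/3) / (11/18) = 6/11.

6/11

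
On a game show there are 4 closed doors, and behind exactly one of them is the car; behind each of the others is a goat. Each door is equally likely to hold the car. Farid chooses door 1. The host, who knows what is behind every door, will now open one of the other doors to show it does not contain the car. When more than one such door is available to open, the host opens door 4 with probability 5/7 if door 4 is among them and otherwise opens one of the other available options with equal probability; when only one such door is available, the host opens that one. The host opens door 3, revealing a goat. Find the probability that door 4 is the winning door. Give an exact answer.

Condition on the true location of the car.
If it is behind door 1 (prior 1/4): door 4 is available but not opened; door 3 gets probability (1 − 5/7)/2 = 1/7; weight (1/4)·(1/7) = 1/28.
If it is behind door 2 (prior 1/4): door 4 is available but not opened, probability 2/7; weight (1/4)·(2/7) = 1/14.
If it is behind door 3 (prior 1/4): the host opened door 3, so this case is ruled out; weight (1/4)·0 = 0.
If it is behind door 4 (prior 1/4): door 4 holds the prize so is unavailable; the host chooses uniformly among the 2 others, probability 1/2; weight (1/4)·(1/2) = 1/8.
The weights sum to 13/56.
So P(the car behind door 4 | the host opened door 3) = (1/8) / (13/56) = 7/13.

7/13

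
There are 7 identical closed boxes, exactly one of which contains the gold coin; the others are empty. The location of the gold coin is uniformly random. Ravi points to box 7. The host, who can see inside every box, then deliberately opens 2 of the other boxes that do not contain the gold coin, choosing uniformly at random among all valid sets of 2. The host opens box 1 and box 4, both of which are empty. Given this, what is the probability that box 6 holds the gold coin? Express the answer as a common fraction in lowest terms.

3/14

Consider each possible location of the gold coin in turn.
If it is in either of boxes 1 and 4 (prior 1/7 each): that box was opened and seen not to hold the prize — ruled out; weight (1/7)·0 = 0 each.
If it is in any of boxes 2, 3, 5, and 6 (prior 1/7 each): the host has 10 equally likely choices, so probability 1/10; weight (1/7)·(1/10) = 1/70 each.
If it is in box 7 (prior 1/7): the host has 15 equally likely choices, so probability 1/15; weight (1/7)·(1/15) = 1/105.
The weights sum to 1/15.
So P(the gold coin in box 6 | the host opened box 1 and box 4) = (1/70) / (1/15) = 3/14.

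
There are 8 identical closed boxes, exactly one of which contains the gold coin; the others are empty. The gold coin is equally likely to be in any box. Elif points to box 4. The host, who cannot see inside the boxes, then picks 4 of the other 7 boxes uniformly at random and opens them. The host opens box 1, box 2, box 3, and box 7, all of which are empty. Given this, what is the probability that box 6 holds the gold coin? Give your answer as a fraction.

Consider each possible location of the gold coin in turn.
If it is in any of boxes 1, 2, 3, and 7 (prior 1/8 each): that box was opened and seen not to hold the prize — ruled out; weight (1/8)·0 = 0 each.
If it is in any of boxes 4, 5, 6, and 8 (prior 1/8 each): the host picks exactly this set with probability 1/35 regardless, and none is the prize; weight (1/8)·(1/35) = 1/280 each.
The weights sum to 1/70.
So P(the gold coin in box 6 | the host opened box 1, box 2, box 3, and box 7) = (1/280) / (1/70) = 1/4.

1/4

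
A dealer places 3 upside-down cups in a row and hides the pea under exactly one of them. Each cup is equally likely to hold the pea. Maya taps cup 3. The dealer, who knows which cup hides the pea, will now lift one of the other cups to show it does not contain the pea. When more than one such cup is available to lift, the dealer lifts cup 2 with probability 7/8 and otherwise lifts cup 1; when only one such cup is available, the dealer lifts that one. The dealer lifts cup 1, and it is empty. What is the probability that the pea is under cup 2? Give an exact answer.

8/9

Condition on the true location of the pea.
If it is under cup 1 (prior 1/3): the dealer opened cup 1, so this case is ruled out; weight (1/3)·0 = 0.
If it is under cup 2 (prior 1/3): only cup 1 is available, probability 1; weight (1/3)·1 = 1/3.
If it is under cup 3 (prior 1/3): cup 2 is available but not opened, probability 1/8; weight (1/3)·(1/8) = 1/24.
The weights sum to 3/8.
So P(the pea under cup 2 | the dealer opened cup 1) = (1/3) / (3/8) = 8/9.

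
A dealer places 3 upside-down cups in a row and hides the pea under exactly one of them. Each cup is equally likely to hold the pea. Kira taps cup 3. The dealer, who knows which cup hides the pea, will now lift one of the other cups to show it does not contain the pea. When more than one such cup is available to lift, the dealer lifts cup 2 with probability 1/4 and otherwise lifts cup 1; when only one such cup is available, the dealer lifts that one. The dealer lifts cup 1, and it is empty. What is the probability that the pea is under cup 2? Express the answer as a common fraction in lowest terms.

Consider each possible location of the pea in turn.
If it is under cup 1 (prior 1/3): the dealer opened cup 1, so this case is ruled out; weight (1/3)·0 = 0.
If it is under cup 2 (prior 1/3): only cup 1 is available, probability 1; weight (1/3)·1 = 1/3.
If it is under cup 3 (prior 1/3): cup 2 is available but not opened, probability 3/4; weight (1/3)·(3/4) = 1/4.
The weights sum to 7/12.
So P(the pea under cup 2 | the dealer opened cup 1) = (1/3) / (7/12) = 4/7.

4/7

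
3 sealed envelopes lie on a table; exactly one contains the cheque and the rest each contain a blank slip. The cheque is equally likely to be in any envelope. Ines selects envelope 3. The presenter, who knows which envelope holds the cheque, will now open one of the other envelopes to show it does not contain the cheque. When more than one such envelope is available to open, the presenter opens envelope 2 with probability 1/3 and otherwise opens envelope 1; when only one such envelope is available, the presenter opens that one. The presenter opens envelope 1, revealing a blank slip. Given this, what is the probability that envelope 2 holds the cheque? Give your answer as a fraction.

Consider each possible location of the cheque in turn.
If it is in envelope 1 (prior 1/3): the presenter opened envelope 1, so this case is ruled out; weight (1/3)·0 = 0.
If it is in envelope 2 (prior 1/3): only envelope 1 is available, probability 1; weight (1/3)·1 = 1/3.
If it is in envelope 3 (prior 1/3): envelope 2 is available but not opened, probability 2/3; weight (1/3)·(2/3) = 2/9.
The weights sum to 5/9.
So P(the cheque in envelope 2 | the presenter opened envelope 1) = (1/3) / (5/9) = 3/5.

3/5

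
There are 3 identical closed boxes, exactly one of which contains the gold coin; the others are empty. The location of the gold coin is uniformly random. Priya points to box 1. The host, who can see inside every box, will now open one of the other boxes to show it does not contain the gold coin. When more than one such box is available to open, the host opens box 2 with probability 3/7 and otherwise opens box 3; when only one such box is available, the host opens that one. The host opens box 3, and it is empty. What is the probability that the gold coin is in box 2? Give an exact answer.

7/11

Consider each possible location of the gold coin in turn.
If it is in box 1 (prior 1/3): box 2 is available but not opened, probability 4/7; weight (1/3)·(4/7) = 4/21.
If it is in box 2 (prior 1/3): only box 3 is available, probability 1; weight (1/3)·1 = 1/3.
If it is in box 3 (prior 1/3): the host opened box 3, so this case is ruled out; weight (1/3)·0 = 0.
The weights sum to 11/21.
So P(the gold coin in box 2 | the host opened box 3) = (1/3) / (11/21) = 7/11.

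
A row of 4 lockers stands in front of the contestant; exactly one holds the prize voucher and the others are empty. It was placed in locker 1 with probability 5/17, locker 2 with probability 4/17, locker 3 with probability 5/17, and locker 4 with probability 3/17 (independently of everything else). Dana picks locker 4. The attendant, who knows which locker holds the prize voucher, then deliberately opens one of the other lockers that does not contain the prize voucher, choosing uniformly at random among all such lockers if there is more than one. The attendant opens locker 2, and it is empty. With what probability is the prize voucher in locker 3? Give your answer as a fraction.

5/12

Consider each possible location of the prize voucher in turn.
If it is in either of lockers 1 and 3 (prior 5/17 each): the attendant has 2 equally likely choices, so probability 1/2; weight (5/17)·(1/2) = 5/34 each.
If it is in locker 2 (prior 4/17): the attendant opened locker 2, so this case is ruled out; weight (4/17)·0 = 0.
If it is in locker 4 (prior 3/17): the attendant has 3 equally likely choices, so probability 1/3; weight (3/17)·(1/3) = 1/17.
The weights sum to 6/17.
So P(the prize voucher in locker 3 | the attendant opened locker 2) = (5/34) / (6/17) = 5/12.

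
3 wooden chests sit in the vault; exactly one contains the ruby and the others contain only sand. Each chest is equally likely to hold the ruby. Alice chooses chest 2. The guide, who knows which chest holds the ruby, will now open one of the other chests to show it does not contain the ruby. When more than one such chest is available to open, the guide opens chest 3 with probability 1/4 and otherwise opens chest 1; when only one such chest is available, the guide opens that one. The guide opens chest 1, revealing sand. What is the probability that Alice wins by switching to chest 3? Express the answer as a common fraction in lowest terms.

Condition on the true location of the ruby.
If it is in chest 1 (prior 1/3): the guide opened chest 1, so this case is ruled out; weight (1/3)·0 = 0.
If it is in chest 2 (prior 1/3): chest 3 is available but not opened, probability 3/4; weight (1/3)·(3/4) = 1/4.
If it is in chest 3 (prior 1/3): only chest 1 is available, probability 1; weight (1/3)·1 = 1/3.
The weights sum to 7/12.
So P(the ruby in chest 3 | the guide opened chest 1) = (1/3) / (7/12) = 4/7.

4/7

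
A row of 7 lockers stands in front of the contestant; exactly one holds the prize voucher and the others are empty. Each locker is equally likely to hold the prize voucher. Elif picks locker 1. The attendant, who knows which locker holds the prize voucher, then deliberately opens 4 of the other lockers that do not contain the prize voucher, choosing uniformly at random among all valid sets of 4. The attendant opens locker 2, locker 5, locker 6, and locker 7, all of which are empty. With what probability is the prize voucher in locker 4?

3/7

Consider each possible location of the prize voucher in turn.
If it is in locker 1 (prior 1/7): the attendant has 15 equally likely choices, so probability 1/15; weight (1/7)·(1/15) = 1/105.
If it is in any of lockers 2, 5, 6, and 7 (prior 1/7 each): that locker was opened and seen not to hold the prize — ruled out; weight (1/7)·0 = 0 each.
If it is in either of lockers 3 and 4 (prior 1/7 each): the attendant has 5 equally likely choices, so probability 1/5; weight (1/7)·(1/5) = 1/35 each.
The weights sum to 1/15.
So P(the prize voucher in locker 4 | the attendant opened locker 2, locker 5, locker 6, and locker 7) = (1/35) / (1/15) = 3/7.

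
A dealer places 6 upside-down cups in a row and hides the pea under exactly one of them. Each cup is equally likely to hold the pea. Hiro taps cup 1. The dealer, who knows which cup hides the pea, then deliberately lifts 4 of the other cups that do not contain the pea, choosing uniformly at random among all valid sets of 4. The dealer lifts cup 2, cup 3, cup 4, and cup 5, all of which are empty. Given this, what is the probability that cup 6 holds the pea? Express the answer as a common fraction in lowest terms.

5/6

Condition on the true location of the pea.
If it is under cup 1 (prior 1/6): the dealer has 5 equally likely choices, so probability 1/5; weight (1/6)·(1/5) = 1/30.
If it is under any of cups 2, 3, 4, and 5 (prior 1/6 each): that cup was opened and seen not to hold the prize — ruled out; weight (1/6)·0 = 0 each.
If it is under cup 6 (prior 1/6): the dealer has no choice, probability 1; weight (1/6)·1 = 1/6.
The weights sum to 1/5.
So P(the pea under cup 6 | the dealer opened cup 2, cup 3, cup 4, and cup 5) = (1/6) / (1/5) = 5/6.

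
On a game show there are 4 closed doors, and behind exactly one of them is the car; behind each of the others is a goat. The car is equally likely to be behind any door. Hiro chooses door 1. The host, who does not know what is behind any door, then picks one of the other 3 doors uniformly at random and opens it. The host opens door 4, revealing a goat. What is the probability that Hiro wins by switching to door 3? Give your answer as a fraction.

Condition on the true location of the car.
If it is behind any of doors 1, 2, and 3 (prior 1/4 each): the host picks door 4 with probability 1/3 regardless, and it is not the prize; weight (1/4)·(1/3) = 1/12 each.
If it is behind door 4 (prior 1/4): the host opened door 4, so this case is ruled out; weight (1/4)·0 = 0.
The weights sum to 1/4.
So P(the car behind door 3 | the host opened door 4) = (1/12) / (1/4) = 1/3.

1/3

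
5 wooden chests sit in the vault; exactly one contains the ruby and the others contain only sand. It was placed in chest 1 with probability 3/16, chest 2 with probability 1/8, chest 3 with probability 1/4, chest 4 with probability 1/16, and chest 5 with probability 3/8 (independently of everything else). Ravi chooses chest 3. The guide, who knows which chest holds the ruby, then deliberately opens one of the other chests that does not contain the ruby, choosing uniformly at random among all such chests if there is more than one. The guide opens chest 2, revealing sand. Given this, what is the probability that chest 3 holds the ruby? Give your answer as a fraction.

3/13

Condition on the true location of the ruby.
If it is in chest 1 (prior 3/16): the guide has 3 equally likely choices, so probability 1/3; weight (3/16)·(1/3) = 1/16.
If it is in chest 2 (prior 1/8): the guide opened chest 2, so this case is ruled out; weight (1/8)·0 = 0.
If it is in chest 3 (prior 1/4): the guide has 4 equally likely choices, so probability 1/4; weight (1/4)·(1/4) = 1/16.
If it is in chest 4 (prior 1/16): the guide has 3 equally likely choices, so probability 1/3; weight (1/16)·(1/3) = 1/48.
If it is in chest 5 (prior 3/8): the guide has 3 equally likely choices, so probability 1/3; weight (3/8)·(1/3) = 1/8.
The weights sum to 13/48.
So P(the ruby in chest 3 | the guide opened chest 2) = (1/16) / (13/48) = 3/13.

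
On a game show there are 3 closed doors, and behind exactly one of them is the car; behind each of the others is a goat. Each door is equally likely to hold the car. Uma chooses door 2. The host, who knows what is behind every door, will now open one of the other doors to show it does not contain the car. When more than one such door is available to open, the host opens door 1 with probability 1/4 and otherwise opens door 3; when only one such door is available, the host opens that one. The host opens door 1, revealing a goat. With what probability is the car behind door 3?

4/5

Condition on the true location of the car.
If it is behind door 1 (prior 1/3): the host opened door 1, so this case is ruled out; weight (1/3)·0 = 0.
If it is behind door 2 (prior 1/3): door 1 is available, opened with probability 1/4; weight (1/3)·(1/4) = 1/12.
If it is behind door 3 (prior 1/3): only door 1 is available, probability 1; weight (1/3)·1 = 1/3.
The weights sum to 5/12.
So P(the car behind door 3 | the host opened door 1) = (1/3) / (5/12) = 4/5.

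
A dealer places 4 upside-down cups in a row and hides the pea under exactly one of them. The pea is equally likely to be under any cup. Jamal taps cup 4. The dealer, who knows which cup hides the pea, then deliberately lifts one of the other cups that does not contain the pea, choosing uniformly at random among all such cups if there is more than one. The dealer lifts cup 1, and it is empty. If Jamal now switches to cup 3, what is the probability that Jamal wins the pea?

3/8

Apply Bayes' rule, conditioning on where the pea actually is.
If it is under cup 1 (prior 1/4): the dealer opened cup 1, so this case is ruled out; weight (1/4)·0 = 0.
If it is under either of cups 2 and 3 (prior 1/4 each): the dealer has 2 equally likely choices, so probability 1/2; weight (1/4)·(1/2) = 1/8 each.
If it is under cup 4 (prior 1/4): the dealer has 3 equally likely choices, so probability 1/3; weight (1/4)·(1/3) = 1/12.
The weights sum to 1/3.
So P(the pea under cup 3 | the dealer opened cup 1) = (1/8) / (1/3) = 3/8.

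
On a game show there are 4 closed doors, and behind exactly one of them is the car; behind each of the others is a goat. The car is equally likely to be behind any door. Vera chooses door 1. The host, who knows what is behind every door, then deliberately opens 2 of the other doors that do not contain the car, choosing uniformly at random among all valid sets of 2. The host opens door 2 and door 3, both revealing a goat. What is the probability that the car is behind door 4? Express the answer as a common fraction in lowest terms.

Consider each possible location of the car in turn.
If it is behind door 1 (prior 1/4): the host has 3 equally likely choices, so probability 1/3; weight (1/4)·(1/3) = 1/12.
If it is behind either of doors 2 and 3 (prior 1/4 each): that door was opened and seen not to hold the prize — ruled out; weight (1/4)·0 = 0 each.
If it is behind door 4 (prior 1/4): the host has no choice, probability 1; weight (1/4)·1 = 1/4.
The weights sum to 1/3.
So P(the car behind door 4 | the host opened door 2 and door 3) = (1/4) / (1/3) = 3/4.

3/4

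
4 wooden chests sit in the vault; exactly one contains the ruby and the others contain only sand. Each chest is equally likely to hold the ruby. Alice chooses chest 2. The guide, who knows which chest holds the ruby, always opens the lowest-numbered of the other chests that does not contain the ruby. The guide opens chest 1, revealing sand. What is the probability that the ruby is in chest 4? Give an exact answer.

1/3

Consider each possible location of the ruby in turn.
If it is in chest 1 (prior 1/4): the guide opened chest 1, so this case is ruled out; weight (1/4)·0 = 0.
If it is in any of chests 2, 3, and 4 (prior 1/4 each): chest 1 is the lowest-numbered option available, probability 1; weight (1/4)·1 = 1/4 each.
The weights sum to 3/4.
So P(the ruby in chest 4 | the guide opened chest 1) = (1/4) / (3/4) = 1/3.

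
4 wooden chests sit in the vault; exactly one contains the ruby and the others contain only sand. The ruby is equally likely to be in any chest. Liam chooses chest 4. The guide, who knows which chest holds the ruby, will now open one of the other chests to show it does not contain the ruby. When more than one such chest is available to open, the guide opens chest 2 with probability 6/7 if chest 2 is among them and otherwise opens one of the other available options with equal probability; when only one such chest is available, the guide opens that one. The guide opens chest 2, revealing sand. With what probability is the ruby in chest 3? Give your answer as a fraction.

Consider each possible location of the ruby in turn.
If it is in any of chests 1, 3, and 4 (prior 1/4 each): chest 2 is available, opened with probability 6/7; weight (1/4)·(6/7) = 3/14 each.
If it is in chest 2 (prior 1/4): the guide opened chest 2, so this case is ruled out; weight (1/4)·0 = 0.
The weights sum to 9/14.
So P(the ruby in chest 3 | the guide opened chest 2) = (3/14) / (9/14) = 1/3.

1/3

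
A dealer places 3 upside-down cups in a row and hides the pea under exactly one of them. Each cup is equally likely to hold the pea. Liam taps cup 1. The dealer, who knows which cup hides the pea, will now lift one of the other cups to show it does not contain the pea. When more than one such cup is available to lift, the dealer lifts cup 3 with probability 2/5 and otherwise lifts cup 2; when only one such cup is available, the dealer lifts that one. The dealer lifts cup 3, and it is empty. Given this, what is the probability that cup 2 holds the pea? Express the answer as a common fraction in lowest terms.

5/7

Apply Bayes' rule, conditioning on where the pea actually is.
If it is under cup 1 (prior 1/3): cup 3 is available, opened with probability 2/5; weight (1/3)·(2/5) = 2/15.
If it is under cup 2 (prior 1/3): only cup 3 is available, probability 1; weight (1/3)·1 = 1/3.
If it is under cup 3 (prior 1/3): the dealer opened cup 3, so this case is ruled out; weight (1/3)·0 = 0.
The weights sum to 7/15.
So P(the pea under cup 2 | the dealer opened cup 3) = (1/3) / (7/15) = 5/7.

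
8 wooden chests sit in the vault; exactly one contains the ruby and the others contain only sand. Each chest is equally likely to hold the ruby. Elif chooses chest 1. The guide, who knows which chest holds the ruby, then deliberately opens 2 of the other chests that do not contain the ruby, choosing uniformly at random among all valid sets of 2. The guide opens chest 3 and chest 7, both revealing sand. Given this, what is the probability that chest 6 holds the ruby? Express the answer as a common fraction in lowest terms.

Condition on the true location of the ruby.
If it is in chest 1 (prior 1/8): the guide has 21 equally likely choices, so probability 1/21; weight (1/8)·(1/21) = 1/168.
If it is in any of chests 2, 4, 5, 6, and 8 (prior 1/8 each): the guide has 15 equally likely choices, so probability 1/15; weight (1/8)·(1/15) = 1/120 each.
If it is in either of chests 3 and 7 (prior 1/8 each): that chest was opened and seen not to hold the prize — ruled out; weight (1/8)·0 = 0 each.
The weights sum to 1/21.
So P(the ruby in chest 6 | the guide opened chest 3 and chest 7) = (1/120) / (1/21) = 7/40.

7/40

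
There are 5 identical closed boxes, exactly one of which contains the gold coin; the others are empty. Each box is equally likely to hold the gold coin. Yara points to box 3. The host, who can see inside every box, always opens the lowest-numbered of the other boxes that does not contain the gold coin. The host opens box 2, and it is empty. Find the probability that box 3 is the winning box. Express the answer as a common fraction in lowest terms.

Condition on the true location of the gold coin.
If it is in box 1 (prior 1/5): box 2 is the lowest-numbered option available, probability 1; weight (1/5)·1 = 1/5.
If it is in box 2 (prior 1/5): the host opened box 2, so this case is ruled out; weight (1/5)·0 = 0.
If it is in any of boxes 3, 4, and 5 (prior 1/5 each): the host would have opened box 1 instead, probability 0; weight (1/5)·0 = 0 each.
The weights sum to 1/5.
So P(the gold coin in box 3 | the host opened box 2) = 0 / (1/5) = 0.

0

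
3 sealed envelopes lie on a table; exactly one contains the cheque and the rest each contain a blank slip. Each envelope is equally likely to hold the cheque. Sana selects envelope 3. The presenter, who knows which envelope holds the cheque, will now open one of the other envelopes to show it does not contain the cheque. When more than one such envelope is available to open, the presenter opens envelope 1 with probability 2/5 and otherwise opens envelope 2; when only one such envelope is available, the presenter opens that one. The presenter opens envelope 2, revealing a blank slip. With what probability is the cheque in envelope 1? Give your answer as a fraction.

Apply Bayes' rule, conditioning on where the cheque actually is.
If it is in envelope 1 (prior 1/3): only envelope 2 is available, probability 1; weight (1/3)·1 = 1/3.
If it is in envelope 2 (prior 1/3): the presenter opened envelope 2, so this case is ruled out; weight (1/3)·0 = 0.
If it is in envelope 3 (prior 1/3): envelope 1 is available but not opened, probability 3/5; weight (1/3)·(3/5) = 1/5.
The weights sum to 8/15.
So P(the cheque in envelope 1 | the presenter opened envelope 2) = (1/3) / (8/15) = 5/8.

5/8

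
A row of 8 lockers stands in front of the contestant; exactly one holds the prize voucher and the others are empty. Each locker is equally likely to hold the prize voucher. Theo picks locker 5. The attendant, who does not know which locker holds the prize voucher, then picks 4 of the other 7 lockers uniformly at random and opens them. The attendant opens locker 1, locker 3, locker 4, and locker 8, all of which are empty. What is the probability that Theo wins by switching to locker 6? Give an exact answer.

1/4

Because the attendant chose which lockers to open without knowing where the prize voucher is, the choice is independent of the prize location. Learning that none of the 4 opened lockers holds the prize voucher simply rules out those 4 locations and leaves the remaining 4 lockers still equally likely by symmetry.
So P(the prize voucher in locker 6) = 1/4.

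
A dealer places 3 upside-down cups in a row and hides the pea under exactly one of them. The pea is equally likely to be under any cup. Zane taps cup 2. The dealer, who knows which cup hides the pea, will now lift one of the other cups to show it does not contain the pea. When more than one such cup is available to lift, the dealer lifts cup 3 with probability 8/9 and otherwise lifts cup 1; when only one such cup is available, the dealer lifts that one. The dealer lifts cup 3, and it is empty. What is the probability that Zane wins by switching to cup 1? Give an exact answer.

Apply Bayes' rule, conditioning on where the pea actually is.
If it is under cup 1 (prior 1/3): only cup 3 is available, probability 1; weight (1/3)·1 = 1/3.
If it is under cup 2 (prior 1/3): cup 3 is available, opened with probability 8/9; weight (1/3)·(8/9) = 8/27.
If it is under cup 3 (prior 1/3): the dealer opened cup 3, so this case is ruled out; weight (1/3)·0 = 0.
The weights sum to 17/27.
So P(the pea under cup 1 | the dealer opened cup 3) = (1/3) / (17/27) = 9/17.

9/17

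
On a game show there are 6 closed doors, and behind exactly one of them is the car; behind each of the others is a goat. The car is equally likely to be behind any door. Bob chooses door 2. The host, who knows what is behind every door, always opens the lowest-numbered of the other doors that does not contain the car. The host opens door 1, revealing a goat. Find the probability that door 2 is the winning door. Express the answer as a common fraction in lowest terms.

Condition on the true location of the car.
If it is behind door 1 (prior 1/6): the host opened door 1, so this case is ruled out; weight (1/6)·0 = 0.
If it is behind any of doors 2, 3, 4, 5, and 6 (prior 1/6 each): door 1 is the lowest-numbered option available, probability 1; weight (1/6)·1 = 1/6 each.
The weights sum to 5/6.
So P(the car behind door 2 | the host opened door 1) = (1/6) / (5/6) = 1/5.

1/5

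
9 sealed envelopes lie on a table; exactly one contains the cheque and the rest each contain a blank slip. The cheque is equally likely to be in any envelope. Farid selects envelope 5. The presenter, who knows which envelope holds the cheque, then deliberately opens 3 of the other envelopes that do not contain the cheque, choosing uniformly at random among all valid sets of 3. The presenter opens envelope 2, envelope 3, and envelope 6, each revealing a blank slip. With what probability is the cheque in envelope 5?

Consider each possible location of the cheque in turn.
If it is in any of envelopes 1, 4, 7, 8, and 9 (prior 1/9 each): the presenter has 35 equally likely choices, so probability 1/35; weight (1/9)·(1/35) = 1/315 each.
If it is in any of envelopes 2, 3, and 6 (prior 1/9 each): that envelope was opened and seen not to hold the prize — ruled out; weight (1/9)·0 = 0 each.
If it is in envelope 5 (prior 1/9): the presenter has 56 equally likely choices, so probability 1/56; weight (1/9)·(1/56) = 1/504.
The weights sum to 1/56.
So P(the cheque in envelope 5 | the presenter opened envelope 2, envelope 3, and envelope 6) = (1/504) / (1/56) = 1/9.

1/9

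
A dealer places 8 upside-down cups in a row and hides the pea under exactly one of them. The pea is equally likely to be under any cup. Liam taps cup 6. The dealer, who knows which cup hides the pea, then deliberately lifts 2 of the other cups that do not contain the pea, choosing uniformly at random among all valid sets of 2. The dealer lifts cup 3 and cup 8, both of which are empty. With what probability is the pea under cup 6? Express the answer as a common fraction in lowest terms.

1/8

Apply Bayes' rule, conditioning on where the pea actually is.
If it is under any of cups 1, 2, 4, 5, and 7 (prior 1/8 each): the dealer has 15 equally likely choices, so probability 1/15; weight (1/8)·(1/15) = 1/120 each.
If it is under either of cups 3 and 8 (prior 1/8 each): that cup was opened and seen not to hold the prize — ruled out; weight (1/8)·0 = 0 each.
If it is under cup 6 (prior 1/8): the dealer has 21 equally likely choices, so probability 1/21; weight (1/8)·(1/21) = 1/168.
The weights sum to 1/21.
So P(the pea under cup 6 | the dealer opened cup 3 and cup 8) = (1/168) / (1/21) = 1/8.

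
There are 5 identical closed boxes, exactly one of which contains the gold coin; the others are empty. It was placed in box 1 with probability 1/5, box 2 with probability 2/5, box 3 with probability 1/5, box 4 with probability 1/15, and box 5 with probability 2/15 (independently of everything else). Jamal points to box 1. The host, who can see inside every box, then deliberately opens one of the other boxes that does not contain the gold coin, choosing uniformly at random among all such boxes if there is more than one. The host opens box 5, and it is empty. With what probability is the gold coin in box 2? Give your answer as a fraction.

Consider each possible location of the gold coin in turn.
If it is in box 1 (prior 1/5): the host has 4 equally likely choices, so probability 1/4; weight (1/5)·(1/4) = 1/20.
If it is in box 2 (prior 2/5): the host has 3 equally likely choices, so probability 1/3; weight (2/5)·(1/3) = 2/15.
If it is in box 3 (prior 1/5): the host has 3 equally likely choices, so probability 1/3; weight (1/5)·(1/3) = 1/15.
If it is in box 4 (prior 1/15): the host has 3 equally likely choices, so probability 1/3; weight (1/15)·(1/3) = 1/45.
If it is in box 5 (prior 2/15): the host opened box 5, so this case is ruled out; weight (2/15)·0 = 0.
The weights sum to 49/180.
So P(the gold coin in box 2 | the host opened box 5) = (2/15) / (49/180) = 24/49.

24/49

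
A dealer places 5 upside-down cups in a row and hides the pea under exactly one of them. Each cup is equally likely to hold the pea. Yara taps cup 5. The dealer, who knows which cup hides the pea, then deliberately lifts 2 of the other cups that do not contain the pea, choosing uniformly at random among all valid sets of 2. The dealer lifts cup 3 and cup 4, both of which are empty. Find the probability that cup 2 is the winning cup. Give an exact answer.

2/5

Consider each possible location of the pea in turn.
If it is under either of cups 1 and 2 (prior 1/5 each): the dealer has 3 equally likely choices, so probability 1/3; weight (1/5)·(1/3) = 1/15 each.
If it is under either of cups 3 and 4 (prior 1/5 each): that cup was opened and seen not to hold the prize — ruled out; weight (1/5)·0 = 0 each.
If it is under cup 5 (prior 1/5): the dealer has 6 equally likely choices, so probability 1/6; weight (1/5)·(1/6) = 1/30.
The weights sum to 1/6.
So P(the pea under cup 2 | the dealer opened cup 3 and cup 4) = (1/15) / (1/6) = 2/5.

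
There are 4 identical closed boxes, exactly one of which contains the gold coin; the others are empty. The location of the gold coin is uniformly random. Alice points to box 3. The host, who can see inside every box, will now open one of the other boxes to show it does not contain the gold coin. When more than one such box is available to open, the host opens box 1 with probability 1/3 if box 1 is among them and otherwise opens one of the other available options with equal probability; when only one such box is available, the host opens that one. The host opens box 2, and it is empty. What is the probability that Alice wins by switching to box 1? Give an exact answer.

1/3

Apply Bayes' rule, conditioning on where the gold coin actually is.
If it is in box 1 (prior 1/4): box 1 holds the prize so is unavailable; the host chooses uniformly among the 2 others, probability 1/2; weight (1/4)·(1/2) = 1/8.
If it is in box 2 (prior 1/4): the host opened box 2, so this case is ruled out; weight (1/4)·0 = 0.
If it is in box 3 (prior 1/4): box 1 is available but not opened; box 2 gets probability (1 − 1/3)/2 = 1/3; weight (1/4)·(1/3) = 1/12.
If it is in box 4 (prior 1/4): box 1 is available but not opened, probability 2/3; weight (1/4)·(2/3) = 1/6.
The weights sum to 3/8.
So P(the gold coin in box 1 | the host opened box 2) = (1/8) / (3/8) = 1/3.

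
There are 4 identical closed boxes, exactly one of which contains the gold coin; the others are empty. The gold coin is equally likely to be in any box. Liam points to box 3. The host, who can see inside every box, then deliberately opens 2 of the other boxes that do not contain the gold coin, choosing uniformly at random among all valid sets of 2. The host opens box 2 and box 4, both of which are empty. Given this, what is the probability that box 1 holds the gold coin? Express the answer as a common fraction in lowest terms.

3/4

Apply Bayes' rule, conditioning on where the gold coin actually is.
If it is in box 1 (prior 1/4): the host has no choice, probability 1; weight (1/4)·1 = 1/4.
If it is in either of boxes 2 and 4 (prior 1/4 each): that box was opened and seen not to hold the prize — ruled out; weight (1/4)·0 = 0 each.
If it is in box 3 (prior 1/4): the host has 3 equally likely choices, so probability 1/3; weight (1/4)·(1/3) = 1/12.
The weights sum to 1/3.
So P(the gold coin in box 1 | the host opened box 2 and box 4) = (1/4) / (1/3) = 3/4.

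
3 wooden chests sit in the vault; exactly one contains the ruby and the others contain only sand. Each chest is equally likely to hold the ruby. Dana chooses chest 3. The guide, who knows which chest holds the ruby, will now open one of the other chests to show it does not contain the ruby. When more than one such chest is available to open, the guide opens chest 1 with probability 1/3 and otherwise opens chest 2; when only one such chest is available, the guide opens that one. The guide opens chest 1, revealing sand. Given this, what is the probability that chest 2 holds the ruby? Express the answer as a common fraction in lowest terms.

Consider each possible location of the ruby in turn.
If it is in chest 1 (prior 1/3): the guide opened chest 1, so this case is ruled out; weight (1/3)·0 = 0.
If it is in chest 2 (prior 1/3): only chest 1 is available, probability 1; weight (1/3)·1 = 1/3.
If it is in chest 3 (prior 1/3): chest 1 is available, opened with probability 1/3; weight (1/3)·(1/3) = 1/9.
The weights sum to 4/9.
So P(the ruby in chest 2 | the guide opened chest 1) = (1/3) / (4/9) = 3/4.

3/4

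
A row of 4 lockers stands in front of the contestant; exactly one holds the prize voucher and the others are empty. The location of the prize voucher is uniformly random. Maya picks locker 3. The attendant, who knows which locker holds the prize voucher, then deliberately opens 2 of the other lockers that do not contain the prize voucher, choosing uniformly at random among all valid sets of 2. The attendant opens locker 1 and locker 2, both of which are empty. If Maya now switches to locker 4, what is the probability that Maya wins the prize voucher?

3/4

Apply Bayes' rule, conditioning on where the prize voucher actually is.
If it is in either of lockers 1 and 2 (prior 1/4 each): that locker was opened and seen not to hold the prize — ruled out; weight (1/4)·0 = 0 each.
If it is in locker 3 (prior 1/4): the attendant has 3 equally likely choices, so probability 1/3; weight (1/4)·(1/3) = 1/12.
If it is in locker 4 (prior 1/4): the attendant has no choice, probability 1; weight (1/4)·1 = 1/4.
The weights sum to 1/3.
So P(the prize voucher in locker 4 | the attendant opened locker 1 and locker 2) = (1/4) / (1/3) = 3/4.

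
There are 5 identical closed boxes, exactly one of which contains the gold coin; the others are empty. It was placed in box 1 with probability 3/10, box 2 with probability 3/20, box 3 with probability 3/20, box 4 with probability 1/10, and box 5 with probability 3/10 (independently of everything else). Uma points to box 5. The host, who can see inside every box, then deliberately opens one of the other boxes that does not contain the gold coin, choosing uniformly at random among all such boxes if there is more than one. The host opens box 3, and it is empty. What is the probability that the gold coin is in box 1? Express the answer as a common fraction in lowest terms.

Consider each possible location of the gold coin in turn.
If it is in box 1 (prior 3/10): the host has 3 equally likely choices, so probability 1/3; weight (3/10)·(1/3) = 1/10.
If it is in box 2 (prior 3/20): the host has 3 equally likely choices, so probability 1/3; weight (3/20)·(1/3) = 1/20.
If it is in box 3 (prior 3/20): the host opened box 3, so this case is ruled out; weight (3/20)·0 = 0.
If it is in box 4 (prior 1/10): the host has 3 equally likely choices, so probability 1/3; weight (1/10)·(1/3) = 1/30.
If it is in box 5 (prior 3/10): the host has 4 equally likely choices, so probability 1/4; weight (3/10)·(1/4) = 3/40.
The weights sum to 31/120.
So P(the gold coin in box 1 | the host opened box 3) = (1/10) / (31/120) = 12/31.

12/31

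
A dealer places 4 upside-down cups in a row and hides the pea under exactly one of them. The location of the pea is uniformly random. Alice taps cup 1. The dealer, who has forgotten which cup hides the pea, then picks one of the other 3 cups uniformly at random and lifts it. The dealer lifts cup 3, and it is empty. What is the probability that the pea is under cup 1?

1/3

Apply Bayes' rule, conditioning on where the pea actually is.
If it is under any of cups 1, 2, and 4 (prior 1/4 each): the dealer picks cup 3 with probability 1/3 regardless, and it is not the prize; weight (1/4)·(1/3) = 1/12 each.
If it is under cup 3 (prior 1/4): the dealer opened cup 3, so this case is ruled out; weight (1/4)·0 = 0.
The weights sum to 1/4.
So P(the pea under cup 1 | the dealer opened cup 3) = (1/12) / (1/4) = 1/3.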